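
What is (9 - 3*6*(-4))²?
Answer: 6561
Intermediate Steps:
(9 - 3*6*(-4))² = (9 - 18*(-4))² = (9 + 72)² = 81² = 6561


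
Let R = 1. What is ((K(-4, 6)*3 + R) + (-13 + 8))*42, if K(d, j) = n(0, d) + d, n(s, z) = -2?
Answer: -924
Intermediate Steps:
K(d, j) = -2 + d
((K(-4, 6)*3 + R) + (-13 + 8))*42 = (((-2 - 4)*3 + 1) + (-13 + 8))*42 = ((-6*3 + 1) - 5)*42 = ((-18 + 1) - 5)*42 = (-17 - 5)*42 = -22*42 = -924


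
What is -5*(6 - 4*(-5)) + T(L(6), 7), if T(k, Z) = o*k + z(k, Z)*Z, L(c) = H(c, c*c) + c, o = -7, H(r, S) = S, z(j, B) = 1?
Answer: -417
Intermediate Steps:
L(c) = c + c² (L(c) = c*c + c = c² + c = c + c²)
T(k, Z) = Z - 7*k (T(k, Z) = -7*k + 1*Z = -7*k + Z = Z - 7*k)
-5*(6 - 4*(-5)) + T(L(6), 7) = -5*(6 - 4*(-5)) + (7 - 42*(1 + 6)) = -5*(6 + 20) + (7 - 42*7) = -5*26 + (7 - 7*42) = -130 + (7 - 294) = -130 - 287 = -417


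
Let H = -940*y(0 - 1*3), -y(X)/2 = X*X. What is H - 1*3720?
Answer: 13200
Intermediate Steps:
y(X) = -2*X**2 (y(X) = -2*X*X = -2*X**2)
H = 16920 (H = -(-1880)*(0 - 1*3)**2 = -(-1880)*(0 - 3)**2 = -(-1880)*(-3)**2 = -(-1880)*9 = -940*(-18) = 16920)
H - 1*3720 = 16920 - 1*3720 = 16920 - 3720 = 13200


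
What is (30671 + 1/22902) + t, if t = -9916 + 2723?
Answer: 537693157/22902 ≈ 23478.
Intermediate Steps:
t = -7193
(30671 + 1/22902) + t = (30671 + 1/22902) - 7193 = 702427243/22902 - 7193 = 537693157/22902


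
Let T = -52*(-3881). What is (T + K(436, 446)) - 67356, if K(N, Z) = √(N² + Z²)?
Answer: 134456 + 2*√97253 ≈ 1.3508e+5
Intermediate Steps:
T = 201812
(T + K(436, 446)) - 67356 = (201812 + √(436² + 446²)) - 67356 = (201812 + √(190096 + 198916)) - 67356 = (201812 + √389012) - 67356 = (201812 + 2*√97253) - 67356 = 134456 + 2*√97253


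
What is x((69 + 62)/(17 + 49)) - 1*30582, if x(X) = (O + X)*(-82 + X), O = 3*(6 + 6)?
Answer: -146454659/4356 ≈ -33621.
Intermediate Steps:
O = 36 (O = 3*12 = 36)
x(X) = (-82 + X)*(36 + X) (x(X) = (36 + X)*(-82 + X) = (-82 + X)*(36 + X))
x((69 + 62)/(17 + 49)) - 1*30582 = (-2952 + ((69 + 62)/(17 + 49))² - 46*(69 + 62)/(17 + 49)) - 1*30582 = (-2952 + (131/66)² - 6026/66) - 30582 = (-2952 + (131*(1/66))² - 6026/66) - 30582 = (-2952 + (131/66)² - 46*131/66) - 30582 = (-2952 + 17161/4356 - 3013/33) - 30582 = -13239467/4356 - 30582 = -146454659/4356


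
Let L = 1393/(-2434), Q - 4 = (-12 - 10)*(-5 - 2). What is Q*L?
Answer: -110047/1217 ≈ -90.425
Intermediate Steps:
Q = 158 (Q = 4 + (-12 - 10)*(-5 - 2) = 4 - 22*(-7) = 4 + 154 = 158)
L = -1393/2434 (L = 1393*(-1/2434) = -1393/2434 ≈ -0.57231)
Q*L = 158*(-1393/2434) = -110047/1217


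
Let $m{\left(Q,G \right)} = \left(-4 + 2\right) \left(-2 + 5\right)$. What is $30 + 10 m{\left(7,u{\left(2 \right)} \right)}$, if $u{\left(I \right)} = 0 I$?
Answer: $-30$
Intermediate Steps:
$u{\left(I \right)} = 0$
$m{\left(Q,G \right)} = -6$ ($m{\left(Q,G \right)} = \left(-2\right) 3 = -6$)
$30 + 10 m{\left(7,u{\left(2 \right)} \right)} = 30 + 10 \left(-6\right) = 30 - 60 = -30$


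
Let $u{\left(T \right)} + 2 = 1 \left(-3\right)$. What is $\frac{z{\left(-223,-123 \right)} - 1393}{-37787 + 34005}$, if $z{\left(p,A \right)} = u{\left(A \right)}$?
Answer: $\frac{699}{1891} \approx 0.36965$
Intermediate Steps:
$u{\left(T \right)} = -5$ ($u{\left(T \right)} = -2 + 1 \left(-3\right) = -2 - 3 = -5$)
$z{\left(p,A \right)} = -5$
$\frac{z{\left(-223,-123 \right)} - 1393}{-37787 + 34005} = \frac{-5 - 1393}{-37787 + 34005} = - \frac{1398}{-3782} = \left(-1398\right) \left(- \frac{1}{3782}\right) = \frac{699}{1891}$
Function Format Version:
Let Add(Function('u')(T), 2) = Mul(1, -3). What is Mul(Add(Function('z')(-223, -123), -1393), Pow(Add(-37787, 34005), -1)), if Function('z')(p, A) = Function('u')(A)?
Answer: Rational(699, 1891) ≈ 0.36965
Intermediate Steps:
Function('u')(T) = -5 (Function('u')(T) = Add(-2, Mul(1, -3)) = Add(-2, -3) = -5)
Function('z')(p, A) = -5
Mul(Add(Function('z')(-223, -123), -1393), Pow(Add(-37787, 34005), -1)) = Mul(Add(-5, -1393), Pow(Add(-37787, 34005), -1)) = Mul(-1398, Pow(-3782, -1)) = Mul(-1398, Rational(-1, 3782)) = Rational(699, 1891)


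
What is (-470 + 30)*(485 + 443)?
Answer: -408320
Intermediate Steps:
(-470 + 30)*(485 + 443) = -440*928 = -408320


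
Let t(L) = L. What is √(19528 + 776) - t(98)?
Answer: -98 + 12*√141 ≈ 44.492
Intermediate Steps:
√(19528 + 776) - t(98) = √(19528 + 776) - 1*98 = √20304 - 98 = 12*√141 - 98 = -98 + 12*√141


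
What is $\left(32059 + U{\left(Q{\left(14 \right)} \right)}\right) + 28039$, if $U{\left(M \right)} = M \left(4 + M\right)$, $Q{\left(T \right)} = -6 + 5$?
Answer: $60095$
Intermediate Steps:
$Q{\left(T \right)} = -1$
$\left(32059 + U{\left(Q{\left(14 \right)} \right)}\right) + 28039 = \left(32059 - \left(4 - 1\right)\right) + 28039 = \left(32059 - 3\right) + 28039 = 32056 + 28039 = 60095$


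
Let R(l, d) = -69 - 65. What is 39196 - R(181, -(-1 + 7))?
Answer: 39330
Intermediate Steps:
R(l, d) = -134
39196 - R(181, -(-1 + 7)) = 39196 - 1*(-134) = 39196 + 134 = 39330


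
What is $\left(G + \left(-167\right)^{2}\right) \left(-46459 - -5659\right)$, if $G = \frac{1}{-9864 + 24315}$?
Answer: $- \frac{5481125584000}{4817} \approx -1.1379 \cdot 10^{9}$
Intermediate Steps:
$G = \frac{1}{14451} \approx 6.9199 \cdot 10^{-5}$
$\left(G + \left(-167\right)^{2}\right) \left(-46459 - -5659\right) = \left(\frac{1}{14451} + \left(-167\right)^{2}\right) \left(-46459 - -5659\right) = \left(\frac{1}{14451} + 27889\right) \left(-46459 + \left(-14290 + 19949\right)\right) = \frac{403023940 \left(-46459 + 5659\right)}{14451} = \frac{403023940}{14451} \left(-40800\right) = - \frac{5481125584000}{4817}$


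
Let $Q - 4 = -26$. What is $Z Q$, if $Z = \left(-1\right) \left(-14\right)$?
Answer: $-308$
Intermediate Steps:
$Q = -22$ ($Q = 4 - 26 = -22$)
$Z = 14$
$Z Q = 14 \left(-22\right) = -308$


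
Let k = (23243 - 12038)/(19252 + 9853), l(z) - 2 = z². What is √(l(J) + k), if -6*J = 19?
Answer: √15141404749/34926 ≈ 3.5232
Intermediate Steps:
J = -19/6 (J = -⅙*19 = -19/6 ≈ -3.1667)
l(z) = 2 + z²
k = 2241/5821 (k = 11205/29105 = 11205*(1/29105) = 2241/5821 ≈ 0.38499)
√(l(J) + k) = √((2 + (-19/6)²) + 2241/5821) = √((2 + 361/36) + 2241/5821) = √(433/36 + 2241/5821) = √(2601169/209556) = √15141404749/34926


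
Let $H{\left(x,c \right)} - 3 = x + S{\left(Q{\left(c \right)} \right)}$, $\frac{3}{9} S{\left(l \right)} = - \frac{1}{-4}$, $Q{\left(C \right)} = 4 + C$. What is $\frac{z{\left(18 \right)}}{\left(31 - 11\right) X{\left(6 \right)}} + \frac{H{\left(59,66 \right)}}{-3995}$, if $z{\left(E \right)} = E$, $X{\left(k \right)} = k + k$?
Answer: $\frac{379}{6392} \approx 0.059293$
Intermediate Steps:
$X{\left(k \right)} = 2 k$
$S{\left(l \right)} = \frac{3}{4}$ ($S{\left(l \right)} = 3 \left(- \frac{1}{-4}\right) = 3 \left(\left(-1\right) \left(- \frac{1}{4}\right)\right) = 3 \cdot \frac{1}{4} = \frac{3}{4}$)
$H{\left(x,c \right)} = \frac{15}{4} + x$ ($H{\left(x,c \right)} = 3 + \left(x + \frac{3}{4}\right) = 3 + \left(\frac{3}{4} + x\right) = \frac{15}{4} + x$)
$\frac{z{\left(18 \right)}}{\left(31 - 11\right) X{\left(6 \right)}} + \frac{H{\left(59,66 \right)}}{-3995} = \frac{18}{\left(31 - 11\right) 2 \cdot 6} + \frac{\frac{15}{4} + 59}{-3995} = \frac{18}{20 \cdot 12} + \frac{251}{4} \left(- \frac{1}{3995}\right) = \frac{18}{240} - \frac{251}{15980} = 18 \cdot \frac{1}{240} - \frac{251}{15980} = \frac{3}{40} - \frac{251}{15980} = \frac{379}{6392}$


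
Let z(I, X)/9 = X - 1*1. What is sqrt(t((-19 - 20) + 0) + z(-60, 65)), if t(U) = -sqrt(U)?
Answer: sqrt(576 - I*sqrt(39)) ≈ 24.0 - 0.1301*I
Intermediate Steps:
z(I, X) = -9 + 9*X (z(I, X) = 9*(X - 1*1) = 9*(X - 1) = 9*(-1 + X) = -9 + 9*X)
sqrt(t((-19 - 20) + 0) + z(-60, 65)) = sqrt(-sqrt((-19 - 20) + 0) + (-9 + 9*65)) = sqrt(-sqrt(-39 + 0) + (-9 + 585)) = sqrt(-sqrt(-39) + 576) = sqrt(-I*sqrt(39) + 576) = sqrt(576 - I*sqrt(39))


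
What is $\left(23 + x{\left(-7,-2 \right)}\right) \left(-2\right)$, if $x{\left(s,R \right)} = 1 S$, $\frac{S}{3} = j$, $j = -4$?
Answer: $-22$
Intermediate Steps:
$S = -12$ ($S = 3 \left(-4\right) = -12$)
$x{\left(s,R \right)} = -12$ ($x{\left(s,R \right)} = 1 \left(-12\right) = -12$)
$\left(23 + x{\left(-7,-2 \right)}\right) \left(-2\right) = \left(23 - 12\right) \left(-2\right) = 11 \left(-2\right) = -22$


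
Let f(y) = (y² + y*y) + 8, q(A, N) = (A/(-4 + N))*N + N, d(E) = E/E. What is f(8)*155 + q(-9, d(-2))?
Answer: 21084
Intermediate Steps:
d(E) = 1
q(A, N) = N + A*N/(-4 + N) (q(A, N) = (A/(-4 + N))*N + N = A*N/(-4 + N) + N = N + A*N/(-4 + N))
f(y) = 8 + 2*y² (f(y) = (y² + y²) + 8 = 2*y² + 8 = 8 + 2*y²)
f(8)*155 + q(-9, d(-2)) = (8 + 2*8²)*155 + 1*(-4 - 9 + 1)/(-4 + 1) = (8 + 2*64)*155 + 1*(-12)/(-3) = (8 + 128)*155 + 1*(-⅓)*(-12) = 136*155 + 4 = 21080 + 4 = 21084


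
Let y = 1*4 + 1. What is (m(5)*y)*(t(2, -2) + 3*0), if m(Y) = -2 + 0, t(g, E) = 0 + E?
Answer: 20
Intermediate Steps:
t(g, E) = E
y = 5 (y = 4 + 1 = 5)
m(Y) = -2
(m(5)*y)*(t(2, -2) + 3*0) = (-2*5)*(-2 + 3*0) = -10*(-2 + 0) = -10*(-2) = 20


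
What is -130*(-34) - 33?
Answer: 4387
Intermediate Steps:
-130*(-34) - 33 = 4420 - 33 = 4387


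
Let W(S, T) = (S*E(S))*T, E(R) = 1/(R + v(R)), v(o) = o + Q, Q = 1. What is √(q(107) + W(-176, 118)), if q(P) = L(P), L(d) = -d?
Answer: I*√654771/117 ≈ 6.9161*I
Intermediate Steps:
v(o) = 1 + o (v(o) = o + 1 = 1 + o)
q(P) = -P
E(R) = 1/(1 + 2*R) (E(R) = 1/(R + (1 + R)) = 1/(1 + 2*R))
W(S, T) = S*T/(1 + 2*S) (W(S, T) = (S/(1 + 2*S))*T = S*T/(1 + 2*S))
√(q(107) + W(-176, 118)) = √(-1*107 - 176*118/(1 + 2*(-176))) = √(-107 - 176*118/(1 - 352)) = √(-107 - 176*118/(-351)) = √(-107 - 176*118*(-1/351)) = √(-107 + 20768/351) = √(-16789/351) = I*√654771/117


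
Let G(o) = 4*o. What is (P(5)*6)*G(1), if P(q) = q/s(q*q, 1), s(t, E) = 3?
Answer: 40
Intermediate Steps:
P(q) = q/3
(P(5)*6)*G(1) = (((⅓)*5)*6)*(4*1) = ((5/3)*6)*4 = 10*4 = 40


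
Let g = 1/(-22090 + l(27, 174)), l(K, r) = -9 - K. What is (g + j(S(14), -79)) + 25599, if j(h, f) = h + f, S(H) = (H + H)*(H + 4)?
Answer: 575807023/22126 ≈ 26024.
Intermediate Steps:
S(H) = 2*H*(4 + H) (S(H) = (2*H)*(4 + H) = 2*H*(4 + H))
j(h, f) = f + h
g = -1/22126 (g = 1/(-22090 + (-9 - 1*27)) = 1/(-22090 + (-9 - 27)) = 1/(-22090 - 36) = 1/(-22126) = -1/22126 ≈ -4.5196e-5)
(g + j(S(14), -79)) + 25599 = (-1/22126 + (-79 + 2*14*(4 + 14))) + 25599 = (-1/22126 + (-79 + 2*14*18)) + 25599 = (-1/22126 + (-79 + 504)) + 25599 = (-1/22126 + 425) + 25599 = 9403549/22126 + 25599 = 575807023/22126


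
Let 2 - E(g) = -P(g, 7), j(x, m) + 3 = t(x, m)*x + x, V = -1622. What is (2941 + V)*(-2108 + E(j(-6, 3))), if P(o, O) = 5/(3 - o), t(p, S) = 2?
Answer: -66660941/24 ≈ -2.7775e+6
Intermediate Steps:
j(x, m) = -3 + 3*x (j(x, m) = -3 + (2*x + x) = -3 + 3*x)
E(g) = 2 - 5/(-3 + g) (E(g) = 2 - (-1)*(-5/(-3 + g)) = 2 - 5/(-3 + g))
(2941 + V)*(-2108 + E(j(-6, 3))) = (2941 - 1622)*(-2108 + (-11 + 2*(-3 + 3*(-6)))/(-3 + (-3 + 3*(-6)))) = 1319*(-2108 + (-11 + 2*(-3 - 18))/(-3 + (-3 - 18))) = 1319*(-2108 + (-11 + 2*(-21))/(-3 - 21)) = 1319*(-2108 + (-11 - 42)/(-24)) = 1319*(-2108 - 1/24*(-53)) = 1319*(-2108 + 53/24) = 1319*(-50539/24) = -66660941/24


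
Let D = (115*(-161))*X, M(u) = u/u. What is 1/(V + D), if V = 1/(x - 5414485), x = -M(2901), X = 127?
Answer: -5414486/12731649452831 ≈ -4.2528e-7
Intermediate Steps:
M(u) = 1
x = -1 (x = -1*1 = -1)
V = -1/5414486 (V = 1/(-1 - 5414485) = 1/(-5414486) = -1/5414486 ≈ -1.8469e-7)
D = -2351405 (D = (115*(-161))*127 = -18515*127 = -2351405)
1/(V + D) = 1/(-1/5414486 - 2351405) = 1/(-12731649452831/5414486) = -5414486/12731649452831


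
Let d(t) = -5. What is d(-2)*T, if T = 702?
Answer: -3510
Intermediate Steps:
d(-2)*T = -5*702 = -3510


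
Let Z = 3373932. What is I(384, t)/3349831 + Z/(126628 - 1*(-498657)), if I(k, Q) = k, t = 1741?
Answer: 143067621708/26513912365 ≈ 5.3959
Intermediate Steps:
I(384, t)/3349831 + Z/(126628 - 1*(-498657)) = 384/3349831 + 3373932/(126628 - 1*(-498657)) = 384*(1/3349831) + 3373932/(126628 + 498657) = 384/3349831 + 3373932/625285 = 384/3349831 + 3373932*(1/625285) = 384/3349831 + 42708/7915 = 143067621708/26513912365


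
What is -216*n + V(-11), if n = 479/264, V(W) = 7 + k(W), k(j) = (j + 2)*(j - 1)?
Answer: -3046/11 ≈ -276.91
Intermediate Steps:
k(j) = (-1 + j)*(2 + j) (k(j) = (2 + j)*(-1 + j) = (-1 + j)*(2 + j))
V(W) = 5 + W + W**2 (V(W) = 7 + (-2 + W + W**2) = 5 + W + W**2)
n = 479/264 (n = 479*(1/264) = 479/264 ≈ 1.8144)
-216*n + V(-11) = -216*479/264 + (5 - 11 + (-11)**2) = -4311/11 + (5 - 11 + 121) = -4311/11 + 115 = -3046/11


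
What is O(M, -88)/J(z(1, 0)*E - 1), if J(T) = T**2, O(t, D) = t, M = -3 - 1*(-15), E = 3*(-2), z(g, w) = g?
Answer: 12/49 ≈ 0.24490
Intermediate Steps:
E = -6
M = 12 (M = -3 + 15 = 12)
O(M, -88)/J(z(1, 0)*E - 1) = 12/((1*(-6) - 1)**2) = 12/((-6 - 1)**2) = 12/((-7)**2) = 12/49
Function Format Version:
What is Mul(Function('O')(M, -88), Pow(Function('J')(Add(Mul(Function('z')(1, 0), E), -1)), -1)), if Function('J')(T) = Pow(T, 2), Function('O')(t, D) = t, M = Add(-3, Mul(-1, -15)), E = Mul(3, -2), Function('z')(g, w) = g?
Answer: Rational(12, 49) ≈ 0.24490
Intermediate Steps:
E = -6
M = 12 (M = Add(-3, 15) = 12)
Mul(Function('O')(M, -88), Pow(Function('J')(Add(Mul(Function('z')(1, 0), E), -1)), -1)) = Mul(12, Pow(Pow(Add(Mul(1, -6), -1), 2), -1)) = Mul(12, Pow(Pow(Add(-6, -1), 2), -1)) = Mul(12, Pow(Pow(-7, 2), -1)) = Mul(12, Pow(49, -1)) = Mul(12, Rational(1, 49)) = Rational(12, 49)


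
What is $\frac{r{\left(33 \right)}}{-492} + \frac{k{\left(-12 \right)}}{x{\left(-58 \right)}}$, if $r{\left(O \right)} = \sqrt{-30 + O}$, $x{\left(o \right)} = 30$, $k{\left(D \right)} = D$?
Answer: $- \frac{2}{5} - \frac{\sqrt{3}}{492} \approx -0.40352$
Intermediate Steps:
$\frac{r{\left(33 \right)}}{-492} + \frac{k{\left(-12 \right)}}{x{\left(-58 \right)}} = \frac{\sqrt{-30 + 33}}{-492} - \frac{12}{30} = \sqrt{3} \left(- \frac{1}{492}\right) - \frac{2}{5} = - \frac{\sqrt{3}}{492} - \frac{2}{5} = - \frac{2}{5} - \frac{\sqrt{3}}{492}$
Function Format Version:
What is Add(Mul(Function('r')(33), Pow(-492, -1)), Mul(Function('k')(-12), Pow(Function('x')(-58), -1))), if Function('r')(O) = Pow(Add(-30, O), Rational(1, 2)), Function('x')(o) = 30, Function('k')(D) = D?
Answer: Add(Rational(-2, 5), Mul(Rational(-1, 492), Pow(3, Rational(1, 2)))) ≈ -0.40352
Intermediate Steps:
Add(Mul(Function('r')(33), Pow(-492, -1)), Mul(Function('k')(-12), Pow(Function('x')(-58), -1))) = Add(Mul(Pow(Add(-30, 33), Rational(1, 2)), Pow(-492, -1)), Mul(-12, Pow(30, -1))) = Add(Mul(Pow(3, Rational(1, 2)), Rational(-1, 492)), Mul(-12, Rational(1, 30))) = Add(Mul(Rational(-1, 492), Pow(3, Rational(1, 2))), Rational(-2, 5)) = Add(Rational(-2, 5), Mul(Rational(-1, 492), Pow(3, Rational(1, 2))))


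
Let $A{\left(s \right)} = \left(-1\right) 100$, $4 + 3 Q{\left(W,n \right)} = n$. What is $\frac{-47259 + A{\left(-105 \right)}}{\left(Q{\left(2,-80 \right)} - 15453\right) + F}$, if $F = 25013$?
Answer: $- \frac{47359}{9532} \approx -4.9684$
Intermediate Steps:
$Q{\left(W,n \right)} = - \frac{4}{3} + \frac{n}{3}$
$A{\left(s \right)} = -100$
$\frac{-47259 + A{\left(-105 \right)}}{\left(Q{\left(2,-80 \right)} - 15453\right) + F} = \frac{-47259 - 100}{\left(\left(- \frac{4}{3} + \frac{1}{3} \left(-80\right)\right) - 15453\right) + 25013} = - \frac{47359}{\left(\left(- \frac{4}{3} - \frac{80}{3}\right) - 15453\right) + 25013} = - \frac{47359}{\left(-28 - 15453\right) + 25013} = - \frac{47359}{-15481 + 25013} = - \frac{47359}{9532}$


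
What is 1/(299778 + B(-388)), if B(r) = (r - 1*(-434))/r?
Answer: 194/58156909 ≈ 3.3358e-6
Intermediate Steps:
B(r) = (434 + r)/r (B(r) = (r + 434)/r = (434 + r)/r)
1/(299778 + B(-388)) = 1/(299778 + (434 - 388)/(-388)) = 1/(299778 - 1/388*46) = 1/(299778 - 23/194) = 1/(58156909/194) = 194/58156909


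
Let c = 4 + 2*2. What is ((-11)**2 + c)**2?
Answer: 16641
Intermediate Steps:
c = 8 (c = 4 + 4 = 8)
((-11)**2 + c)**2 = ((-11)**2 + 8)**2 = (121 + 8)**2 = 129**2 = 16641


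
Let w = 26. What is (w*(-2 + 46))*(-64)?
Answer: -73216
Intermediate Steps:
(w*(-2 + 46))*(-64) = (26*(-2 + 46))*(-64) = (26*44)*(-64) = 1144*(-64) = -73216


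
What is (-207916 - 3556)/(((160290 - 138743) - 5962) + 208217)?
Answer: -105736/111901 ≈ -0.94491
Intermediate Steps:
(-207916 - 3556)/(((160290 - 138743) - 5962) + 208217) = -211472/((21547 - 5962) + 208217) = -211472/(15585 + 208217) = -211472/223802 = -211472*1/223802 = -105736/111901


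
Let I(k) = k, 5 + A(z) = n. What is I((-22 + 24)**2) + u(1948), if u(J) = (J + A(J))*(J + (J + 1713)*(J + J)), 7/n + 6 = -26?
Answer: 221713366901/8 ≈ 2.7714e+10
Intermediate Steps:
n = -7/32 (n = 7/(-6 - 26) = 7/(-32) = 7*(-1/32) = -7/32 ≈ -0.21875)
A(z) = -167/32 (A(z) = -5 - 7/32 = -167/32)
u(J) = (-167/32 + J)*(J + 2*J*(1713 + J)) (u(J) = (J - 167/32)*(J + (J + 1713)*(J + J)) = (-167/32 + J)*(J + (1713 + J)*(2*J)) = (-167/32 + J)*(J + 2*J*(1713 + J)))
I((-22 + 24)**2) + u(1948) = (-22 + 24)**2 + (1/32)*1948*(-572309 + 64*1948**2 + 109330*1948) = 2**2 + (1/32)*1948*(-572309 + 64*3794704 + 212974840) = 4 + (1/32)*1948*(-572309 + 242861056 + 212974840) = 4 + (1/32)*1948*455263587 = 4 + 221713366869/8 = 221713366901/8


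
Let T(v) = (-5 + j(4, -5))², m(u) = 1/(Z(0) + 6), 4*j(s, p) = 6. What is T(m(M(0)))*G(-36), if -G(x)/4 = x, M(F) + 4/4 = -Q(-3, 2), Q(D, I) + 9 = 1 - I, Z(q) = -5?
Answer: 1764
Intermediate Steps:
Q(D, I) = -8 - I (Q(D, I) = -9 + (1 - I) = -8 - I)
j(s, p) = 3/2 (j(s, p) = (¼)*6 = 3/2)
M(F) = 9 (M(F) = -1 - (-8 - 1*2) = -1 - (-8 - 2) = -1 - 1*(-10) = -1 + 10 = 9)
G(x) = -4*x
m(u) = 1 (m(u) = 1/(-5 + 6) = 1/1 = 1)
T(v) = 49/4 (T(v) = (-5 + 3/2)² = (-7/2)² = 49/4)
T(m(M(0)))*G(-36) = 49*(-4*(-36))/4 = (49/4)*144 = 1764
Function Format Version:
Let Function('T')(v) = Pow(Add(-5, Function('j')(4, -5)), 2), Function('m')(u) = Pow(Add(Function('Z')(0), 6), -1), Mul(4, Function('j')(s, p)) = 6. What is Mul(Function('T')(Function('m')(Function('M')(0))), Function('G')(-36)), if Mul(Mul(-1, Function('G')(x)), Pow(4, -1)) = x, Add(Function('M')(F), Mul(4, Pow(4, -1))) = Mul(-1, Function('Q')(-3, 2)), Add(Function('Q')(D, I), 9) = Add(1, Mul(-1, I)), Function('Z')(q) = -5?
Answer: 1764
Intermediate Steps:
Function('Q')(D, I) = Add(-8, Mul(-1, I)) (Function('Q')(D, I) = Add(-9, Add(1, Mul(-1, I))) = Add(-8, Mul(-1, I)))
Function('j')(s, p) = Rational(3, 2) (Function('j')(s, p) = Mul(Rational(1, 4), 6) = Rational(3, 2))
Function('M')(F) = 9 (Function('M')(F) = Add(-1, Mul(-1, Add(-8, Mul(-1, 2)))) = Add(-1, Mul(-1, Add(-8, -2))) = Add(-1, Mul(-1, -10)) = Add(-1, 10) = 9)
Function('G')(x) = Mul(-4, x)
Function('m')(u) = 1 (Function('m')(u) = Pow(Add(-5, 6), -1) = Pow(1, -1) = 1)
Function('T')(v) = Rational(49, 4) (Function('T')(v) = Pow(Add(-5, Rational(3, 2)), 2) = Pow(Rational(-7, 2), 2) = Rational(49, 4))
Mul(Function('T')(Function('m')(Function('M')(0))), Function('G')(-36)) = Mul(Rational(49, 4), Mul(-4, -36)) = Mul(Rational(49, 4), 144) = 1764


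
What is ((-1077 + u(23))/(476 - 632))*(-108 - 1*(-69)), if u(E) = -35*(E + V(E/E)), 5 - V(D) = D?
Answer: -1011/2 ≈ -505.50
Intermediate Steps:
V(D) = 5 - D
u(E) = -140 - 35*E (u(E) = -35*(E + (5 - E/E)) = -35*(E + (5 - 1*1)) = -35*(E + (5 - 1)) = -35*(E + 4) = -35*(4 + E) = -140 - 35*E)
((-1077 + u(23))/(476 - 632))*(-108 - 1*(-69)) = ((-1077 + (-140 - 35*23))/(476 - 632))*(-108 - 1*(-69)) = ((-1077 + (-140 - 805))/(-156))*(-108 + 69) = ((-1077 - 945)*(-1/156))*(-39) = -2022*(-1/156)*(-39) = (337/26)*(-39) = -1011/2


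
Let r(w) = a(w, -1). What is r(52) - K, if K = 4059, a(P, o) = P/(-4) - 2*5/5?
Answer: -4074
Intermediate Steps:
a(P, o) = -2 - P/4 (a(P, o) = P*(-¼) - 10*⅕ = -P/4 - 2 = -2 - P/4)
r(w) = -2 - w/4
r(52) - K = (-2 - ¼*52) - 1*4059 = (-2 - 13) - 4059 = -15 - 4059 = -4074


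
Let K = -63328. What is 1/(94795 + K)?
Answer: 1/31467 ≈ 3.1779e-5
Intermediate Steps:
1/(94795 + K) = 1/(94795 - 63328) = 1/31467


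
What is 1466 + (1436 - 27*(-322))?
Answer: 11596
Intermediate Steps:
1466 + (1436 - 27*(-322)) = 1466 + (1436 - 1*(-8694)) = 1466 + (1436 + 8694) = 1466 + 10130 = 11596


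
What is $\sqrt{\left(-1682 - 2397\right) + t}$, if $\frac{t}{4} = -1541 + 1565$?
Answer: $i \sqrt{3983} \approx 63.111 i$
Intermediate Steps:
$t = 96$ ($t = 4 \left(-1541 + 1565\right) = 4 \cdot 24 = 96$)
$\sqrt{\left(-1682 - 2397\right) + t} = \sqrt{\left(-1682 - 2397\right) + 96} = \sqrt{-4079 + 96} = \sqrt{-3983} = i \sqrt{3983}$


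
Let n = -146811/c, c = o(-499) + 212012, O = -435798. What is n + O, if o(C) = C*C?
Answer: -9567080485/21953 ≈ -4.3580e+5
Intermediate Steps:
o(C) = C**2
c = 461013 (c = (-499)**2 + 212012 = 249001 + 212012 = 461013)
n = -6991/21953 (n = -146811/461013 = -146811*1/461013 = -6991/21953 ≈ -0.31845)
n + O = -6991/21953 - 435798 = -9567080485/21953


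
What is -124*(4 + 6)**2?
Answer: -12400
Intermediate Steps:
-124*(4 + 6)**2 = -124*10**2 = -124*100 = -12400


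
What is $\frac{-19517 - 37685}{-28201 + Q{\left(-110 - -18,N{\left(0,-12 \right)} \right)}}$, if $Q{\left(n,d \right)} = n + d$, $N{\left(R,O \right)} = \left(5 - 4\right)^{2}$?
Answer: $\frac{28601}{14146} \approx 2.0218$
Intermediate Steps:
$N{\left(R,O \right)} = 1$ ($N{\left(R,O \right)} = 1^{2} = 1$)
$Q{\left(n,d \right)} = d + n$
$\frac{-19517 - 37685}{-28201 + Q{\left(-110 - -18,N{\left(0,-12 \right)} \right)}} = \frac{-19517 - 37685}{-28201 + \left(1 - 92\right)} = - \frac{57202}{-28201 + \left(1 + \left(-110 + 18\right)\right)} = - \frac{57202}{-28201 + \left(1 - 92\right)} = - \frac{57202}{-28201 - 91} = - \frac{57202}{-28292} = \left(-57202\right) \left(- \frac{1}{28292}\right) = \frac{28601}{14146}$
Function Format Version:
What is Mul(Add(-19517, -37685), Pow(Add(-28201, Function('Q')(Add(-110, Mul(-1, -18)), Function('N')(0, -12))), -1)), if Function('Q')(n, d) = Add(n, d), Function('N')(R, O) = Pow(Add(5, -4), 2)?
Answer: Rational(28601, 14146) ≈ 2.0218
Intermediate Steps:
Function('N')(R, O) = 1 (Function('N')(R, O) = Pow(1, 2) = 1)
Function('Q')(n, d) = Add(d, n)
Mul(Add(-19517, -37685), Pow(Add(-28201, Function('Q')(Add(-110, Mul(-1, -18)), Function('N')(0, -12))), -1)) = Mul(Add(-19517, -37685), Pow(Add(-28201, Add(1, Add(-110, Mul(-1, -18)))), -1)) = Mul(-57202, Pow(Add(-28201, Add(1, Add(-110, 18))), -1)) = Mul(-57202, Pow(Add(-28201, Add(1, -92)), -1)) = Mul(-57202, Pow(Add(-28201, -91), -1)) = Mul(-57202, Pow(-28292, -1)) = Mul(-57202, Rational(-1, 28292)) = Rational(28601, 14146)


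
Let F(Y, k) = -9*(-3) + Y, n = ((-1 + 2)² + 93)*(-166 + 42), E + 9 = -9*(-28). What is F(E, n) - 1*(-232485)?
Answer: 232755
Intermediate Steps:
E = 243 (E = -9 - 9*(-28) = -9 + 252 = 243)
n = -11656 (n = (1² + 93)*(-124) = (1 + 93)*(-124) = 94*(-124) = -11656)
F(Y, k) = 27 + Y
F(E, n) - 1*(-232485) = (27 + 243) - 1*(-232485) = 270 + 232485 = 232755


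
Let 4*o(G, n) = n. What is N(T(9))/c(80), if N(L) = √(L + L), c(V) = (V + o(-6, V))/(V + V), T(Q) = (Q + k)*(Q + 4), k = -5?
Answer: 16*√26/5 ≈ 16.317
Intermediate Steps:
o(G, n) = n/4
T(Q) = (-5 + Q)*(4 + Q) (T(Q) = (Q - 5)*(Q + 4) = (-5 + Q)*(4 + Q))
c(V) = 5/8 (c(V) = (V + V/4)/(V + V) = (5*V/4)/((2*V)) = (5*V/4)*(1/(2*V)) = 5/8)
N(L) = √2*√L (N(L) = √(2*L) = √2*√L)
N(T(9))/c(80) = (√2*√(-20 + 9² - 1*9))/(5/8) = (√2*√(-20 + 81 - 9))*(8/5) = (√2*√52)*(8/5) = (√2*(2*√13))*(8/5) = (2*√26)*(8/5) = 16*√26/5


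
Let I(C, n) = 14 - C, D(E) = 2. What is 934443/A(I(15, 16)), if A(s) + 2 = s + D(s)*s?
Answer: -934443/5 ≈ -1.8689e+5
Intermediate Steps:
A(s) = -2 + 3*s (A(s) = -2 + (s + 2*s) = -2 + 3*s)
934443/A(I(15, 16)) = 934443/(-2 + 3*(14 - 1*15)) = 934443/(-2 + 3*(14 - 15)) = 934443/(-2 + 3*(-1)) = 934443/(-2 - 3) = 934443/(-5) = 934443*(-1/5) = -934443/5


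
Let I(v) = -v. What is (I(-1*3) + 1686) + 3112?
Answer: 4801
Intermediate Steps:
(I(-1*3) + 1686) + 3112 = (-(-1)*3 + 1686) + 3112 = (-1*(-3) + 1686) + 3112 = (3 + 1686) + 3112 = 1689 + 3112 = 4801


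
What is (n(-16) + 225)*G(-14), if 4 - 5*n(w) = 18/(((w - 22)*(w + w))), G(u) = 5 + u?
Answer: -6177807/3040 ≈ -2032.2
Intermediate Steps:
n(w) = ⅘ - 9/(5*w*(-22 + w)) (n(w) = ⅘ - 18/(5*((w - 22)*(w + w))) = ⅘ - 18/(5*((-22 + w)*(2*w))) = ⅘ - 18/(5*(2*w*(-22 + w))) = ⅘ - 18*1/(2*w*(-22 + w))/5 = ⅘ - 9/(5*w*(-22 + w)))
(n(-16) + 225)*G(-14) = ((⅕)*(-9 - 88*(-16) + 4*(-16)²)/(-16*(-22 - 16)) + 225)*(5 - 14) = ((⅕)*(-1/16)*(-9 + 1408 + 4*256)/(-38) + 225)*(-9) = ((⅕)*(-1/16)*(-1/38)*(-9 + 1408 + 1024) + 225)*(-9) = ((⅕)*(-1/16)*(-1/38)*2423 + 225)*(-9) = (2423/3040 + 225)*(-9) = (686423/3040)*(-9) = -6177807/3040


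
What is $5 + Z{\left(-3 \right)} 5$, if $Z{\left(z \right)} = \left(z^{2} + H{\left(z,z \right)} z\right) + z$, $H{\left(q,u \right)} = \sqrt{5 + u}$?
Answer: $35 - 15 \sqrt{2} \approx 13.787$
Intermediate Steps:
$Z{\left(z \right)} = z + z^{2} + z \sqrt{5 + z}$ ($Z{\left(z \right)} = \left(z^{2} + \sqrt{5 + z} z\right) + z = \left(z^{2} + z \sqrt{5 + z}\right) + z = z + z^{2} + z \sqrt{5 + z}$)
$5 + Z{\left(-3 \right)} 5 = 5 + - 3 \left(1 - 3 + \sqrt{5 - 3}\right) 5 = 5 + - 3 \left(1 - 3 + \sqrt{2}\right) 5 = 5 + - 3 \left(-2 + \sqrt{2}\right) 5 = 5 + \left(6 - 3 \sqrt{2}\right) 5 = 5 + \left(30 - 15 \sqrt{2}\right) = 35 - 15 \sqrt{2}$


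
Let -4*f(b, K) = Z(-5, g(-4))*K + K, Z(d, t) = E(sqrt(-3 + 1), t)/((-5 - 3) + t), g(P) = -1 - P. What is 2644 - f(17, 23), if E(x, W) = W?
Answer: 26463/10 ≈ 2646.3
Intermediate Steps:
Z(d, t) = t/(-8 + t) (Z(d, t) = t/((-5 - 3) + t) = t/(-8 + t))
f(b, K) = -K/10 (f(b, K) = -(((-1 - 1*(-4))/(-8 + (-1 - 1*(-4))))*K + K)/4 = -(((-1 + 4)/(-8 + (-1 + 4)))*K + K)/4 = -((3/(-8 + 3))*K + K)/4 = -((3/(-5))*K + K)/4 = -((3*(-1/5))*K + K)/4 = -(-3*K/5 + K)/4 = -K/10)
2644 - f(17, 23) = 2644 - (-1)*23/10 = 2644 - 1*(-23/10) = 2644 + 23/10 = 26463/10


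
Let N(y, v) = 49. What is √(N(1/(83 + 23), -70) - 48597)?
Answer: 2*I*√12137 ≈ 220.34*I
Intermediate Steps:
√(N(1/(83 + 23), -70) - 48597) = √(49 - 48597) = √(-48548) = 2*I*√12137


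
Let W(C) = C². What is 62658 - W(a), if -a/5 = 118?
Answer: -285442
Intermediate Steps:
a = -590 (a = -5*118 = -590)
62658 - W(a) = 62658 - 1*(-590)² = 62658 - 1*348100 = 62658 - 348100 = -285442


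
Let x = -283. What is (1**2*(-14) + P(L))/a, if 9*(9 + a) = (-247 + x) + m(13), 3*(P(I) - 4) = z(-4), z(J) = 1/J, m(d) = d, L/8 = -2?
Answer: 363/2392 ≈ 0.15176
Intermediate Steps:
L = -16 (L = 8*(-2) = -16)
P(I) = 47/12 (P(I) = 4 + (1/3)/(-4) = 4 + (1/3)*(-1/4) = 4 - 1/12 = 47/12)
a = -598/9 (a = -9 + ((-247 - 283) + 13)/9 = -9 + (-530 + 13)/9 = -9 + (1/9)*(-517) = -9 - 517/9 = -598/9 ≈ -66.444)
(1**2*(-14) + P(L))/a = (1**2*(-14) + 47/12)/(-598/9) = (1*(-14) + 47/12)*(-9/598) = (-14 + 47/12)*(-9/598) = -121/12*(-9/598) = 363/2392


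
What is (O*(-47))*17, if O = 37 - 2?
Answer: -27965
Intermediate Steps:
O = 35
(O*(-47))*17 = (35*(-47))*17 = -1645*17 = -27965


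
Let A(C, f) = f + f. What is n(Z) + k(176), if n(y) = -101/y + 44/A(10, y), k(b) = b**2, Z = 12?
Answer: 371633/12 ≈ 30969.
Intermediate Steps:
A(C, f) = 2*f
n(y) = -79/y (n(y) = -101/y + 44/((2*y)) = -101/y + 44*(1/(2*y)) = -101/y + 22/y = -79/y)
n(Z) + k(176) = -79/12 + 176**2 = -79*1/12 + 30976 = -79/12 + 30976 = 371633/12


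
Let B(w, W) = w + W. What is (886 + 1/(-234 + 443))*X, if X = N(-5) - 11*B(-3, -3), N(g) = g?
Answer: 11295675/209 ≈ 54046.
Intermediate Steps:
B(w, W) = W + w
X = 61 (X = -5 - 11*(-3 - 3) = -5 - 11*(-6) = -5 + 66 = 61)
(886 + 1/(-234 + 443))*X = (886 + 1/(-234 + 443))*61 = (886 + 1/209)*61 = (185175/209)*61 = 11295675/209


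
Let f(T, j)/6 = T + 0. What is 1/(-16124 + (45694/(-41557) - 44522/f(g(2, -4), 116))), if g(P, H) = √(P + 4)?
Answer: -1503780818567436/23392804693278372647 + 115333189100967*√6/23392804693278372647 ≈ -5.2207e-5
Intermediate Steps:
g(P, H) = √(4 + P)
f(T, j) = 6*T (f(T, j) = 6*(T + 0) = 6*T)
1/(-16124 + (45694/(-41557) - 44522/f(g(2, -4), 116))) = 1/(-16124 + (45694/(-41557) - 44522*1/(6*√(4 + 2)))) = 1/(-16124 + (45694*(-1/41557) - 44522*√6/36)) = 1/(-16124 + (-45694/41557 - 22261*√6/18)) = 1/(-670110762/41557 - 22261*√6/18)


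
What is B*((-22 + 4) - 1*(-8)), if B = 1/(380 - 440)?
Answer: ⅙ ≈ 0.16667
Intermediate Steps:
B = -1/60 (B = 1/(-60) = -1/60 ≈ -0.016667)
B*((-22 + 4) - 1*(-8)) = -((-22 + 4) - 1*(-8))/60 = -(-18 + 8)/60 = -1/60*(-10) = ⅙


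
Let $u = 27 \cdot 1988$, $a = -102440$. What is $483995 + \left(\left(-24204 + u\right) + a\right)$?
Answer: $411027$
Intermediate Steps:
$u = 53676$
$483995 + \left(\left(-24204 + u\right) + a\right) = 483995 + \left(\left(-24204 + 53676\right) - 102440\right) = 483995 + \left(29472 - 102440\right) = 483995 - 72968 = 411027$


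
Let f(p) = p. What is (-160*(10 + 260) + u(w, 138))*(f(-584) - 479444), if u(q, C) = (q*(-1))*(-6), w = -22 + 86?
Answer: 20552878848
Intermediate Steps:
w = 64
u(q, C) = 6*q (u(q, C) = -q*(-6) = 6*q)
(-160*(10 + 260) + u(w, 138))*(f(-584) - 479444) = (-160*(10 + 260) + 6*64)*(-584 - 479444) = (-160*270 + 384)*(-480028) = (-43200 + 384)*(-480028) = -42816*(-480028) = 20552878848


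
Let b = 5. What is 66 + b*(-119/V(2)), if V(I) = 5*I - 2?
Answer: -67/8 ≈ -8.3750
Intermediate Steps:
V(I) = -2 + 5*I
66 + b*(-119/V(2)) = 66 + 5*(-119/(-2 + 5*2)) = 66 + 5*(-119/(-2 + 10)) = 66 + 5*(-119/8) = 66 - 595/8 = -67/8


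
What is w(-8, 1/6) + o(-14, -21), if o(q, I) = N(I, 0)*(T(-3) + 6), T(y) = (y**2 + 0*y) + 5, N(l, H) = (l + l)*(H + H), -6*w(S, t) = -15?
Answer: 5/2 ≈ 2.5000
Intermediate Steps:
w(S, t) = 5/2 (w(S, t) = -1/6*(-15) = 5/2)
N(l, H) = 4*H*l (N(l, H) = (2*l)*(2*H) = 4*H*l)
T(y) = 5 + y**2 (T(y) = (y**2 + 0) + 5 = y**2 + 5 = 5 + y**2)
o(q, I) = 0 (o(q, I) = (4*0*I)*((5 + (-3)**2) + 6) = 0*((5 + 9) + 6) = 0*(14 + 6) = 0*20 = 0)
w(-8, 1/6) + o(-14, -21) = 5/2 + 0 = 5/2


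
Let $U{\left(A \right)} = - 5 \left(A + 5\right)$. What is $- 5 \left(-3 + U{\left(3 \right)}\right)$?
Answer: $215$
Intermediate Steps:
$U{\left(A \right)} = -25 - 5 A$ ($U{\left(A \right)} = - 5 \left(5 + A\right) = -25 - 5 A$)
$- 5 \left(-3 + U{\left(3 \right)}\right) = - 5 \left(-3 - 40\right) = \left(-5\right) \left(-43\right) = 215$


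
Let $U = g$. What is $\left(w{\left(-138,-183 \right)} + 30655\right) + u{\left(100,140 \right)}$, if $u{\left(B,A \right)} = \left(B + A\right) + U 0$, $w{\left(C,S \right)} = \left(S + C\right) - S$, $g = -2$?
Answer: $30757$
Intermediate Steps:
$U = -2$
$w{\left(C,S \right)} = C$ ($w{\left(C,S \right)} = \left(C + S\right) - S = C$)
$u{\left(B,A \right)} = A + B$ ($u{\left(B,A \right)} = \left(B + A\right) - 0 = \left(A + B\right) + 0 = A + B$)
$\left(w{\left(-138,-183 \right)} + 30655\right) + u{\left(100,140 \right)} = \left(-138 + 30655\right) + \left(140 + 100\right) = 30517 + 240 = 30757$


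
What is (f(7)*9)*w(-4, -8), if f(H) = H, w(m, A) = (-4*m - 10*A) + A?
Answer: 5544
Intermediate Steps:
w(m, A) = -9*A - 4*m (w(m, A) = (-10*A - 4*m) + A = -9*A - 4*m)
(f(7)*9)*w(-4, -8) = (7*9)*(-9*(-8) - 4*(-4)) = 63*(72 + 16) = 63*88 = 5544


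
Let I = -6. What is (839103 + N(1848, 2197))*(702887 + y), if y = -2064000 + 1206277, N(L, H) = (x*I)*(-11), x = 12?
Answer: -130045982220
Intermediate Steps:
N(L, H) = 792 (N(L, H) = (12*(-6))*(-11) = -72*(-11) = 792)
y = -857723
(839103 + N(1848, 2197))*(702887 + y) = (839103 + 792)*(702887 - 857723) = 839895*(-154836) = -130045982220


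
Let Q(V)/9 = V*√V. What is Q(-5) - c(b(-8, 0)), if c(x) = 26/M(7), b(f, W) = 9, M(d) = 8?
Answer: -13/4 - 45*I*√5 ≈ -3.25 - 100.62*I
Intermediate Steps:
c(x) = 13/4 (c(x) = 26/8 = 26*(⅛) = 13/4)
Q(V) = 9*V^(3/2) (Q(V) = 9*(V*√V) = 9*V^(3/2))
Q(-5) - c(b(-8, 0)) = 9*(-5)^(3/2) - 1*13/4 = 9*(-5*I*√5) - 13/4 = -45*I*√5 - 13/4 = -13/4 - 45*I*√5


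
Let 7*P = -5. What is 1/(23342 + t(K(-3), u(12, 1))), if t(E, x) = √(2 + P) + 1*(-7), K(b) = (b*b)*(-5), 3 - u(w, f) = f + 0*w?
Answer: 163345/3811655566 - 3*√7/3811655566 ≈ 4.2852e-5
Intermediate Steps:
P = -5/7 (P = (⅐)*(-5) = -5/7 ≈ -0.71429)
u(w, f) = 3 - f (u(w, f) = 3 - (f + 0*w) = 3 - (f + 0) = 3 - f)
K(b) = -5*b² (K(b) = b²*(-5) = -5*b²)
t(E, x) = -7 + 3*√7/7 (t(E, x) = √(2 - 5/7) + 1*(-7) = √(9/7) - 7 = 3*√7/7 - 7 = -7 + 3*√7/7)
1/(23342 + t(K(-3), u(12, 1))) = 1/(23342 + (-7 + 3*√7/7)) = 1/(23335 + 3*√7/7)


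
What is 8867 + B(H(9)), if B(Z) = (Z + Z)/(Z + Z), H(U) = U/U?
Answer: 8868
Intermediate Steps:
H(U) = 1
B(Z) = 1 (B(Z) = (2*Z)/((2*Z)) = (2*Z)*(1/(2*Z)) = 1)
8867 + B(H(9)) = 8867 + 1 = 8868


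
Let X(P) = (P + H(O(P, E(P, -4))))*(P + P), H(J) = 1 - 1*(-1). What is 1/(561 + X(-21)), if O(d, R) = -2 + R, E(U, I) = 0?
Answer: 1/1359 ≈ 0.00073584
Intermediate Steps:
H(J) = 2 (H(J) = 1 + 1 = 2)
X(P) = 2*P*(2 + P) (X(P) = (P + 2)*(P + P) = (2 + P)*(2*P) = 2*P*(2 + P))
1/(561 + X(-21)) = 1/(561 + 2*(-21)*(2 - 21)) = 1/(561 + 2*(-21)*(-19)) = 1/(561 + 798) = 1/1359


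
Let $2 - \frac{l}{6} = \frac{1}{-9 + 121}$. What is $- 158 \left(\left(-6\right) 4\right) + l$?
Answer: $\frac{213021}{56} \approx 3803.9$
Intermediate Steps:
$l = \frac{669}{56}$ ($l = 12 - \frac{6}{-9 + 121} = 12 - \frac{6}{112} = 12 - \frac{3}{56} = \frac{669}{56} \approx 11.946$)
$- 158 \left(\left(-6\right) 4\right) + l = - 158 \left(\left(-6\right) 4\right) + \frac{669}{56} = \left(-158\right) \left(-24\right) + \frac{669}{56} = 3792 + \frac{669}{56} = \frac{213021}{56}$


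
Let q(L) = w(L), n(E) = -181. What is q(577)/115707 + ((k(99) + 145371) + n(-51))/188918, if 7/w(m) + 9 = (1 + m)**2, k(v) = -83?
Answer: 801297770037443/1043227219115850 ≈ 0.76810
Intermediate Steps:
w(m) = 7/(-9 + (1 + m)**2)
q(L) = 7/(-9 + (1 + L)**2)
q(577)/115707 + ((k(99) + 145371) + n(-51))/188918 = (7/(-9 + (1 + 577)**2))/115707 + ((-83 + 145371) - 181)/188918 = (7/(-9 + 578**2))*(1/115707) + (145288 - 181)*(1/188918) = (7/(-9 + 334084))*(1/115707) + 145107*(1/188918) = (7/334075)*(1/115707) + 145107/188918 = (7*(1/334075))*(1/115707) + 145107/188918 = (1/47725)*(1/115707) + 145107/188918 = 1/5522116575 + 145107/188918 = 801297770037443/1043227219115850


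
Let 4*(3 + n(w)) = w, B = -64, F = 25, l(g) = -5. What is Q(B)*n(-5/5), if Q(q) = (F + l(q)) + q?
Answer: 143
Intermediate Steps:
Q(q) = 20 + q (Q(q) = (25 - 5) + q = 20 + q)
n(w) = -3 + w/4
Q(B)*n(-5/5) = (20 - 64)*(-3 + (-5/5)/4) = -44*(-3 + (-5*⅕)/4) = -44*(-3 + (¼)*(-1)) = -44*(-3 - ¼) = -44*(-13/4) = 143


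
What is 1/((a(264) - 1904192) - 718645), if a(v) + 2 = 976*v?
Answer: -1/2365175 ≈ -4.2280e-7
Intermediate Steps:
a(v) = -2 + 976*v
1/((a(264) - 1904192) - 718645) = 1/(((-2 + 976*264) - 1904192) - 718645) = 1/(((-2 + 257664) - 1904192) - 718645) = 1/((257662 - 1904192) - 718645) = 1/(-1646530 - 718645) = 1/(-2365175) = -1/2365175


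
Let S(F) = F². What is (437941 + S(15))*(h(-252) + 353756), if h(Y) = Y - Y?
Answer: 155003851496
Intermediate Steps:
h(Y) = 0
(437941 + S(15))*(h(-252) + 353756) = (437941 + 15²)*(0 + 353756) = (437941 + 225)*353756 = 438166*353756 = 155003851496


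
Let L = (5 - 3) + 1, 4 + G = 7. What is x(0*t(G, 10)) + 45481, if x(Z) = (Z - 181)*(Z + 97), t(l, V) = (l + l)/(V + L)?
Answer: 27924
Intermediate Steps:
G = 3 (G = -4 + 7 = 3)
L = 3 (L = 2 + 1 = 3)
t(l, V) = 2*l/(3 + V) (t(l, V) = (l + l)/(V + 3) = (2*l)/(3 + V) = 2*l/(3 + V))
x(Z) = (-181 + Z)*(97 + Z)
x(0*t(G, 10)) + 45481 = (-17557 + (0*(2*3/(3 + 10)))**2 - 0*2*3/(3 + 10)) + 45481 = (-17557 + (0*(2*3/13))**2 - 0*2*3/13) + 45481 = (-17557 + (0*(2*3*(1/13)))**2 - 0*2*3*(1/13)) + 45481 = (-17557 + (0*(6/13))**2 - 0*6/13) + 45481 = (-17557 + 0**2 - 84*0) + 45481 = (-17557 + 0 + 0) + 45481 = -17557 + 45481 = 27924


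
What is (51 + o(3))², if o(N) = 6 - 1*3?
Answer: 2916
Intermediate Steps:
o(N) = 3 (o(N) = 6 - 3 = 3)
(51 + o(3))² = (51 + 3)² = 54² = 2916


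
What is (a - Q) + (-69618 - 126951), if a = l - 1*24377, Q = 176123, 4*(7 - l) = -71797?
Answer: -1516451/4 ≈ -3.7911e+5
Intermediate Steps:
l = 71825/4 (l = 7 - 1/4*(-71797) = 7 + 71797/4 = 71825/4 ≈ 17956.)
a = -25683/4 (a = 71825/4 - 1*24377 = 71825/4 - 24377 = -25683/4 ≈ -6420.8)
(a - Q) + (-69618 - 126951) = (-25683/4 - 1*176123) + (-69618 - 126951) = (-25683/4 - 176123) - 196569 = -730175/4 - 196569 = -1516451/4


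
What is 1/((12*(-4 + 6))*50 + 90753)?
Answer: 1/91953 ≈ 1.0875e-5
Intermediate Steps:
1/((12*(-4 + 6))*50 + 90753) = 1/((12*2)*50 + 90753) = 1/(24*50 + 90753) = 1/(1200 + 90753) = 1/91953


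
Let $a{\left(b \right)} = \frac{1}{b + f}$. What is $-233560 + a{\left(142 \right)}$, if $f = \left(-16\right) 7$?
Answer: $- \frac{7006799}{30} \approx -2.3356 \cdot 10^{5}$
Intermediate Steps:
$f = -112$
$a{\left(b \right)} = \frac{1}{-112 + b}$ ($a{\left(b \right)} = \frac{1}{b - 112} = \frac{1}{-112 + b}$)
$-233560 + a{\left(142 \right)} = -233560 + \frac{1}{-112 + 142} = -233560 + \frac{1}{30} = - \frac{7006799}{30}$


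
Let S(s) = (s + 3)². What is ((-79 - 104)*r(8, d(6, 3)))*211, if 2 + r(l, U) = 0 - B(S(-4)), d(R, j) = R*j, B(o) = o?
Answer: 115839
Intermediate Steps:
S(s) = (3 + s)²
r(l, U) = -3 (r(l, U) = -2 + (0 - (3 - 4)²) = -2 + (0 - 1*(-1)²) = -2 + (0 - 1*1) = -2 + (0 - 1) = -2 - 1 = -3)
((-79 - 104)*r(8, d(6, 3)))*211 = ((-79 - 104)*(-3))*211 = -183*(-3)*211 = 549*211 = 115839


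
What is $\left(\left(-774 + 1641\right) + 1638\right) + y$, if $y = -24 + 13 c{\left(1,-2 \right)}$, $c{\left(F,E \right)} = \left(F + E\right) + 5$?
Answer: $2533$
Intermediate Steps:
$c{\left(F,E \right)} = 5 + E + F$ ($c{\left(F,E \right)} = \left(E + F\right) + 5 = 5 + E + F$)
$y = 28$ ($y = -24 + 13 \left(5 - 2 + 1\right) = -24 + 13 \cdot 4 = -24 + 52 = 28$)
$\left(\left(-774 + 1641\right) + 1638\right) + y = \left(\left(-774 + 1641\right) + 1638\right) + 28 = \left(867 + 1638\right) + 28 = 2505 + 28 = 2533$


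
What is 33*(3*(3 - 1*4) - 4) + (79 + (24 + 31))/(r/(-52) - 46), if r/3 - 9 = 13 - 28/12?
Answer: -573149/2451 ≈ -233.84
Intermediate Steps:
r = 59 (r = 27 + 3*(13 - 28/12) = 27 + 3*(13 - 28*1/12) = 27 + 3*(13 - 7/3) = 27 + 3*(32/3) = 27 + 32 = 59)
33*(3*(3 - 1*4) - 4) + (79 + (24 + 31))/(r/(-52) - 46) = 33*(3*(3 - 1*4) - 4) + (79 + (24 + 31))/(59/(-52) - 46) = 33*(3*(3 - 4) - 4) + (79 + 55)/(59*(-1/52) - 46) = 33*(3*(-1) - 4) + 134/(-59/52 - 46) = 33*(-3 - 4) + 134/(-2451/52) = 33*(-7) + 134*(-52/2451) = -231 - 6968/2451 = -573149/2451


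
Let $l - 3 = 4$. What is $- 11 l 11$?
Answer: $-847$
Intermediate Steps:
$l = 7$ ($l = 3 + 4 = 7$)
$- 11 l 11 = \left(-11\right) 7 \cdot 11 = \left(-77\right) 11 = -847$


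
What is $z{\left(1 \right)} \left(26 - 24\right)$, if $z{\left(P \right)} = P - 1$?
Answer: $0$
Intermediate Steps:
$z{\left(P \right)} = -1 + P$
$z{\left(1 \right)} \left(26 - 24\right) = \left(-1 + 1\right) \left(26 - 24\right) = 0 \cdot 2 = 0$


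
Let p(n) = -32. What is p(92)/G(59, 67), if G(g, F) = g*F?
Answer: -32/3953 ≈ -0.0080951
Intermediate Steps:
G(g, F) = F*g
p(92)/G(59, 67) = -32/(67*59) = -32/3953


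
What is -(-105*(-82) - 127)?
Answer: -8483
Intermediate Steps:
-(-105*(-82) - 127) = -(8610 - 127) = -1*8483 = -8483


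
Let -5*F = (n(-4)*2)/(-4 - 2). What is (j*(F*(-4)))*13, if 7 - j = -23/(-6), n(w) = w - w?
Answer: 0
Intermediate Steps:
n(w) = 0
j = 19/6 (j = 7 - (-23)/(-6) = 7 - (-23)*(-1)/6 = 7 - 1*23/6 = 7 - 23/6 = 19/6 ≈ 3.1667)
F = 0 (F = -0*2/(5*(-4 - 2)) = -0/(-6) = -0*(-1)/6 = -1/5*0 = 0)
(j*(F*(-4)))*13 = (19*(0*(-4))/6)*13 = ((19/6)*0)*13 = 0*13 = 0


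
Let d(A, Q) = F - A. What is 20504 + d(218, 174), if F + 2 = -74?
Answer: 20210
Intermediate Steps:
F = -76 (F = -2 - 74 = -76)
d(A, Q) = -76 - A
20504 + d(218, 174) = 20504 + (-76 - 1*218) = 20504 + (-76 - 218) = 20504 - 294 = 20210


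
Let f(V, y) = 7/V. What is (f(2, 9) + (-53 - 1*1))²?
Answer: 10201/4 ≈ 2550.3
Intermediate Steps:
(f(2, 9) + (-53 - 1*1))² = (7/2 + (-53 - 1*1))² = (7*(½) + (-53 - 1))² = (7/2 - 54)² = (-101/2)² = 10201/4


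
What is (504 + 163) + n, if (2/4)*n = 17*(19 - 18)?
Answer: 701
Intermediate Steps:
n = 34 (n = 2*(17*(19 - 18)) = 2*(17*1) = 2*17 = 34)
(504 + 163) + n = (504 + 163) + 34 = 667 + 34 = 701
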